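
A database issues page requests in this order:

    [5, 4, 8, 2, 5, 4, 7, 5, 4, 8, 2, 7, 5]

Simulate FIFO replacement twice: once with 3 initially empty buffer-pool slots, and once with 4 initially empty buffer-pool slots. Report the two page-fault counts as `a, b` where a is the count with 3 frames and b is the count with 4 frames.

10, 11

3 frames: F F F F F F F . . F F . F → 10 faults.
4 frames: F F F F . . F F F F F F F → 11 faults.
11 > 10: adding a frame increased faults — Belady's anomaly.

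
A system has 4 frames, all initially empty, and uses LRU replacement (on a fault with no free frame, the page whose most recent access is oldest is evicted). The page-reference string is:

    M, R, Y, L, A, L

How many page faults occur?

5

M → fault, frames {M}
R → fault, frames {M,R}
Y → fault, frames {M,R,Y}
L → fault, frames {M,R,Y,L}
A → fault, evict M, frames {R,Y,L,A}
L → hit
Page faults: 5.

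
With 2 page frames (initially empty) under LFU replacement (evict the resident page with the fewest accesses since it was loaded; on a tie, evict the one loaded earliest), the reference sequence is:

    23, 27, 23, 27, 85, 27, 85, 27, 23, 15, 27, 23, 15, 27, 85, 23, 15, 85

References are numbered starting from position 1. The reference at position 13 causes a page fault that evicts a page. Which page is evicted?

pos 1: 23 -> fault, frames (23)
pos 2: 27 -> fault, frames (23 27)
pos 3: 23 -> hit
pos 4: 27 -> hit
pos 5: 85 -> fault, evict 23, frames (27 85)
pos 6: 27 -> hit
pos 7: 85 -> hit
pos 8: 27 -> hit
pos 9: 23 -> fault, evict 85, frames (27 23)
pos 10: 15 -> fault, evict 23, frames (27 15)
pos 11: 27 -> hit
pos 12: 23 -> fault, evict 15, frames (27 23)
pos 13: 15 -> fault, evict 23, frames (27 15)
At position 13, page 23 is evicted.

23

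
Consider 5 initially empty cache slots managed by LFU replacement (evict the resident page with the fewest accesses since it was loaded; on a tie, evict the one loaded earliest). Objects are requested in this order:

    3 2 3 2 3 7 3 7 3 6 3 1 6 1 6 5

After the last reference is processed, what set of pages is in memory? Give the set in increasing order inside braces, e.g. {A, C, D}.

{1, 3, 5, 6, 7}

3: miss, frames [3]
2: miss, frames [3, 2]
3: hit
2: hit
3: hit
7: miss, frames [3, 2, 7]
3: hit
7: hit
3: hit
6: miss, frames [3, 2, 7, 6]
3: hit
1: miss, frames [3, 2, 7, 6, 1]
6: hit
1: hit
6: hit
5: miss, evict 2, frames [3, 7, 6, 1, 5]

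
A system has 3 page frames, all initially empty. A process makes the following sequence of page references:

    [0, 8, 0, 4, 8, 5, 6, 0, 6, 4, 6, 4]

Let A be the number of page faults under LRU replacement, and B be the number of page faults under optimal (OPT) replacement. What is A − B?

2

Under LRU: F F . F . F F F . F . . → 7 faults.
Under OPT: F F . F . F F . . . . . → 5 faults.
A − B = 7 − 5 = 2.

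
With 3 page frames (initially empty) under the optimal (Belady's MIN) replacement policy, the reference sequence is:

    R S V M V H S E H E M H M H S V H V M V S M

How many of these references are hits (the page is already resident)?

13

R: fault, frames (R)
S: fault, frames (R S)
V: fault, frames (R S V)
M: fault, evict R, frames (S V M)
V: hit
H: fault, evict V, frames (S M H)
S: hit
E: fault, evict S, frames (M H E)
H: hit
E: hit
M: hit
H: hit
M: hit
H: hit
S: fault, evict E, frames (M H S)
V: fault, evict S, frames (M H V)
H: hit
V: hit
M: hit
V: hit
S: fault, evict V, frames (M H S)
M: hit
Hits: 13.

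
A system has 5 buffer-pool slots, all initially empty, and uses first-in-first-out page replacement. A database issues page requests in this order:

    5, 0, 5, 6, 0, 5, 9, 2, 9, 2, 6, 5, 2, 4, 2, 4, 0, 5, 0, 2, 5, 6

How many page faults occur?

9

5 -> fault, frames [5]
0 -> fault, frames [5, 0]
5 -> hit
6 -> fault, frames [5, 0, 6]
0 -> hit
5 -> hit
9 -> fault, frames [5, 0, 6, 9]
2 -> fault, frames [5, 0, 6, 9, 2]
9 -> hit
2 -> hit
6 -> hit
5 -> hit
2 -> hit
4 -> fault, evict 5, frames [0, 6, 9, 2, 4]
2 -> hit
4 -> hit
0 -> hit
5 -> fault, evict 0, frames [6, 9, 2, 4, 5]
0 -> fault, evict 6, frames [9, 2, 4, 5, 0]
2 -> hit
5 -> hit
6 -> fault, evict 9, frames [2, 4, 5, 0, 6]
Page faults: 9.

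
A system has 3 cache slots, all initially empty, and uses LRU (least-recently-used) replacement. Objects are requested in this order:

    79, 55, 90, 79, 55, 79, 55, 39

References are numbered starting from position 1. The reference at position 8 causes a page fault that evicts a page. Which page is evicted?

pos 1: 79: miss, frames (79)
pos 2: 55: miss, frames (79 55)
pos 3: 90: miss, frames (79 55 90)
pos 4: 79: hit
pos 5: 55: hit
pos 6: 79: hit
pos 7: 55: hit
pos 8: 39: miss, evict 90, frames (79 55 39)
At position 8, page 90 is evicted.

90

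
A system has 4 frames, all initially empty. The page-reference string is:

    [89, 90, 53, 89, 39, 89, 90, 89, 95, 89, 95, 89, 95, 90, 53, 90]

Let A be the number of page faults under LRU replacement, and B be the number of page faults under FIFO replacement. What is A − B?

-2

Under LRU: F F F . F . . . F . . . . . F . → 6 faults.
Under FIFO: F F F . F . . . F F . . . F F . → 8 faults.
A − B = 6 − 8 = -2.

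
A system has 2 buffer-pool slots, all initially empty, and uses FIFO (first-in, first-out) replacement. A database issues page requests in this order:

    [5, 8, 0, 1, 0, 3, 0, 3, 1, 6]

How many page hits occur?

2

5 -> fault, frames (5)
8 -> fault, frames (5 8)
0 -> fault, evict 5, frames (8 0)
1 -> fault, evict 8, frames (0 1)
0 -> hit
3 -> fault, evict 0, frames (1 3)
0 -> fault, evict 1, frames (3 0)
3 -> hit
1 -> fault, evict 3, frames (0 1)
6 -> fault, evict 0, frames (1 6)
Hits: 2.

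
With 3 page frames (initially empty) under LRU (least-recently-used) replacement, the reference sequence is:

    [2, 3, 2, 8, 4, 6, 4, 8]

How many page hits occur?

3

2: miss, frames (2)
3: miss, frames (2 3)
2: hit
8: miss, frames (3 2 8)
4: miss, evict 3, frames (2 8 4)
6: miss, evict 2, frames (8 4 6)
4: hit
8: hit
Hits: 3.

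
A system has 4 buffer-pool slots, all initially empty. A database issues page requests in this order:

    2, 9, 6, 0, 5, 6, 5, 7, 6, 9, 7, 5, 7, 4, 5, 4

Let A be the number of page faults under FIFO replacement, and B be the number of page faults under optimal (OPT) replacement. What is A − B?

1

Under FIFO: F F F F F . . F . F . . . F . . → 8 faults.
Under OPT: F F F F F . . F . . . . . F . . → 7 faults.
A − B = 8 − 7 = 1.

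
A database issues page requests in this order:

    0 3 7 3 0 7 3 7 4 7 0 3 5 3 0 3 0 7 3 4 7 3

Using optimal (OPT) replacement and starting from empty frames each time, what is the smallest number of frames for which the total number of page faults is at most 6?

f=1: 22 faults
f=2: 13 faults
f=3: 8 faults
f=4: 6 faults
f=5: 5 faults
Smallest f with faults ≤ 6 is 4.

4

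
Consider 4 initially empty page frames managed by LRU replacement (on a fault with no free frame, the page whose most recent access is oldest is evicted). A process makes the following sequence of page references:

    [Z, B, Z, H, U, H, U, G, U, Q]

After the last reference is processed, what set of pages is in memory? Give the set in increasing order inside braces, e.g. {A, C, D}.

{G, H, Q, U}

Z: fault, frames {Z}
B: fault, frames {Z,B}
Z: hit
H: fault, frames {B,Z,H}
U: fault, frames {B,Z,H,U}
H: hit
U: hit
G: fault, evict B, frames {Z,H,U,G}
U: hit
Q: fault, evict Z, frames {H,G,U,Q}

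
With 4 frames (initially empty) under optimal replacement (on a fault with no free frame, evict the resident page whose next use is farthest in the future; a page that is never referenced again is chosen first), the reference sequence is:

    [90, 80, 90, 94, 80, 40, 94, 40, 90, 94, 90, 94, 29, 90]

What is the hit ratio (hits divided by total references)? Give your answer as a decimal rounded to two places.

0.64

90: fault, frames (90)
80: fault, frames (90 80)
90: hit
94: fault, frames (90 80 94)
80: hit
40: fault, frames (90 80 94 40)
94: hit
40: hit
90: hit
94: hit
90: hit
94: hit
29: fault, evict 40, frames (90 80 94 29)
90: hit
Hits: 9 of 14 references → 9/14 = 0.6429.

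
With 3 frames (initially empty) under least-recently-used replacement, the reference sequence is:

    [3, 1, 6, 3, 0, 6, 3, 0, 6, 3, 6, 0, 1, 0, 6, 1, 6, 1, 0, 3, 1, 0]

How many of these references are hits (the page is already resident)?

3 → miss, frames [3]
1 → miss, frames [3, 1]
6 → miss, frames [3, 1, 6]
3 → hit
0 → miss, evict 1, frames [6, 3, 0]
6 → hit
3 → hit
0 → hit
6 → hit
3 → hit
6 → hit
0 → hit
1 → miss, evict 3, frames [6, 0, 1]
0 → hit
6 → hit
1 → hit
6 → hit
1 → hit
0 → hit
3 → miss, evict 6, frames [1, 0, 3]
1 → hit
0 → hit
Hits: 16.

16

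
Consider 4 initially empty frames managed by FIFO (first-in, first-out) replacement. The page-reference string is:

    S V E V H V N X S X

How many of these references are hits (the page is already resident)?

S → miss, frames {S}
V → miss, frames {S,V}
E → miss, frames {S,V,E}
V → hit
H → miss, frames {S,V,E,H}
V → hit
N → miss, evict S, frames {V,E,H,N}
X → miss, evict V, frames {E,H,N,X}
S → miss, evict E, frames {H,N,X,S}
X → hit
Hits: 3.

3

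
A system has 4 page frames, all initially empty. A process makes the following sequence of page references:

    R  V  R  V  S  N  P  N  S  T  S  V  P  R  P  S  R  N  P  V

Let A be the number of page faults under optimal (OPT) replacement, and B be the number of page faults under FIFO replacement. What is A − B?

Under OPT: F F . . F F F . . F . . . F . . . F . . → 8 faults.
Under FIFO: F F . . F F F . . F . F . F . F . F F F → 12 faults.
A − B = 8 − 12 = -4.

-4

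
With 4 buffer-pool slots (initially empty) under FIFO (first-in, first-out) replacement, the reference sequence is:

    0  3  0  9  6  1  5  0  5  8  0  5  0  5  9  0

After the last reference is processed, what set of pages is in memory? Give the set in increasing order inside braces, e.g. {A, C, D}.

0 → fault, frames [0]
3 → fault, frames [0, 3]
0 → hit
9 → fault, frames [0, 3, 9]
6 → fault, frames [0, 3, 9, 6]
1 → fault, evict 0, frames [3, 9, 6, 1]
5 → fault, evict 3, frames [9, 6, 1, 5]
0 → fault, evict 9, frames [6, 1, 5, 0]
5 → hit
8 → fault, evict 6, frames [1, 5, 0, 8]
0 → hit
5 → hit
0 → hit
5 → hit
9 → fault, evict 1, frames [5, 0, 8, 9]
0 → hit

{0, 5, 8, 9}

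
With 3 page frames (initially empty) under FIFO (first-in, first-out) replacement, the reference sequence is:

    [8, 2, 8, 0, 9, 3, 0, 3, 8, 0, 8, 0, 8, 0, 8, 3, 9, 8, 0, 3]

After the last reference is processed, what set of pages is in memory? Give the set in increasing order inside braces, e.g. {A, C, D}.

8 → fault, frames [8]
2 → fault, frames [8, 2]
8 → hit
0 → fault, frames [8, 2, 0]
9 → fault, evict 8, frames [2, 0, 9]
3 → fault, evict 2, frames [0, 9, 3]
0 → hit
3 → hit
8 → fault, evict 0, frames [9, 3, 8]
0 → fault, evict 9, frames [3, 8, 0]
8 → hit
0 → hit
8 → hit
0 → hit
8 → hit
3 → hit
9 → fault, evict 3, frames [8, 0, 9]
8 → hit
0 → hit
3 → fault, evict 8, frames [0, 9, 3]

{0, 3, 9}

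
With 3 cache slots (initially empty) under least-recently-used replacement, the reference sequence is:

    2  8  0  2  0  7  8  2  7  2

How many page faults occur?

2: fault, frames (2)
8: fault, frames (2 8)
0: fault, frames (2 8 0)
2: hit
0: hit
7: fault, evict 8, frames (2 0 7)
8: fault, evict 2, frames (0 7 8)
2: fault, evict 0, frames (7 8 2)
7: hit
2: hit
Page faults: 6.

6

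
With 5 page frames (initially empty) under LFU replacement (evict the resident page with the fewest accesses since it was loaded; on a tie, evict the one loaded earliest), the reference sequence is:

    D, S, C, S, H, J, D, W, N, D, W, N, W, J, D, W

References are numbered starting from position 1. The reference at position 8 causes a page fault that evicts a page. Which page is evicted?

pos 1: D: miss, frames (D)
pos 2: S: miss, frames (D S)
pos 3: C: miss, frames (D S C)
pos 4: S: hit
pos 5: H: miss, frames (D S C H)
pos 6: J: miss, frames (D S C H J)
pos 7: D: hit
pos 8: W: miss, evict C, frames (D S H J W)
At position 8, page C is evicted.

C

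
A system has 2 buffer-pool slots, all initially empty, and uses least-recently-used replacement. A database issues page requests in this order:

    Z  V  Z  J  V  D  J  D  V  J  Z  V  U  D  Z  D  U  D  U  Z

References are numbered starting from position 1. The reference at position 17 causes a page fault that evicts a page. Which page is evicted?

pos 1: Z → fault, frames {Z}
pos 2: V → fault, frames {Z,V}
pos 3: Z → hit
pos 4: J → fault, evict V, frames {Z,J}
pos 5: V → fault, evict Z, frames {J,V}
pos 6: D → fault, evict J, frames {V,D}
pos 7: J → fault, evict V, frames {D,J}
pos 8: D → hit
pos 9: V → fault, evict J, frames {D,V}
pos 10: J → fault, evict D, frames {V,J}
pos 11: Z → fault, evict V, frames {J,Z}
pos 12: V → fault, evict J, frames {Z,V}
pos 13: U → fault, evict Z, frames {V,U}
pos 14: D → fault, evict V, frames {U,D}
pos 15: Z → fault, evict U, frames {D,Z}
pos 16: D → hit
pos 17: U → fault, evict Z, frames {D,U}
At position 17, page Z is evicted.

Z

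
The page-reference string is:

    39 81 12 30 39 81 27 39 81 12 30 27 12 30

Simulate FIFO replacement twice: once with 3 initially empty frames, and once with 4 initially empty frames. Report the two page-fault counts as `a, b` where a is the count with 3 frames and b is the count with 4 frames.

3 frames: F F F F F F F . . F F . . . → 9 faults.
4 frames: F F F F . . F F F F F F . . → 10 faults.
10 > 9: adding a frame increased faults — Belady's anomaly.

9, 10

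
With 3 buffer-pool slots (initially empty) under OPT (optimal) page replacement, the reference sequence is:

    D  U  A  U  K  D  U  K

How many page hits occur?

D: fault, frames [D]
U: fault, frames [D, U]
A: fault, frames [D, U, A]
U: hit
K: fault, evict A, frames [D, U, K]
D: hit
U: hit
K: hit
Hits: 4.

4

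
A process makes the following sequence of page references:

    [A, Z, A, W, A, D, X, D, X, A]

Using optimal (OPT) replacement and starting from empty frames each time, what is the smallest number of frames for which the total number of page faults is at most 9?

2

f=1: 10 faults
f=2: 6 faults
f=3: 5 faults
f=4: 5 faults
f=5: 5 faults
Smallest f with faults ≤ 9 is 2.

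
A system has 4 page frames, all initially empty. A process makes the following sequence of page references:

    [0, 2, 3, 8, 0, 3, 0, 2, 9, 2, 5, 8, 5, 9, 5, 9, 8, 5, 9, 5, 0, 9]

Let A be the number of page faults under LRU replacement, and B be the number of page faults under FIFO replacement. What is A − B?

Under LRU: F F F F . . . . F . F F . . . . . . . . F . → 8 faults.
Under FIFO: F F F F . . . . F . F . . . . . . . . . F . → 7 faults.
A − B = 8 − 7 = 1.

1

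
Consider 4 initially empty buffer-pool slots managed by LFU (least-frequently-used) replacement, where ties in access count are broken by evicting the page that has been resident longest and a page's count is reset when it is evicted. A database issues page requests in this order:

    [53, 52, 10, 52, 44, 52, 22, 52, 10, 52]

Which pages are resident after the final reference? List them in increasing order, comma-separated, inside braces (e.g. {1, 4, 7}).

53 -> fault, frames [53]
52 -> fault, frames [53, 52]
10 -> fault, frames [53, 52, 10]
52 -> hit
44 -> fault, frames [53, 52, 10, 44]
52 -> hit
22 -> fault, evict 53, frames [52, 10, 44, 22]
52 -> hit
10 -> hit
52 -> hit

{10, 22, 44, 52}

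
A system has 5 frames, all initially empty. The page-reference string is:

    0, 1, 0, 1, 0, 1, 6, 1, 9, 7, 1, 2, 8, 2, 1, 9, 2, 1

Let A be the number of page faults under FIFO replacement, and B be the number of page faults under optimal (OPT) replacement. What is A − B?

Under FIFO: F F . . . . F . F F . F F . F . . . → 8 faults.
Under OPT: F F . . . . F . F F . F F . . . . . → 7 faults.
A − B = 8 − 7 = 1.

1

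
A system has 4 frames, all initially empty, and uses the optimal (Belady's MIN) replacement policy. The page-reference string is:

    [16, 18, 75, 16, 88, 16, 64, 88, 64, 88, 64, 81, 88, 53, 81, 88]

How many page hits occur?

16 → fault, frames [16]
18 → fault, frames [16, 18]
75 → fault, frames [16, 18, 75]
16 → hit
88 → fault, frames [16, 18, 75, 88]
16 → hit
64 → fault, evict 75, frames [16, 18, 88, 64]
88 → hit
64 → hit
88 → hit
64 → hit
81 → fault, evict 64, frames [16, 18, 88, 81]
88 → hit
53 → fault, evict 18, frames [16, 88, 81, 53]
81 → hit
88 → hit
Hits: 9.

9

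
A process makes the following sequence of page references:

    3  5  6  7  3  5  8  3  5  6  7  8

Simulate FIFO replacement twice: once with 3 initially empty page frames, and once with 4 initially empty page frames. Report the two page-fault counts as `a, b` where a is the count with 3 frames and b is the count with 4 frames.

3 frames: F F F F F F F . . F F . → 9 faults.
4 frames: F F F F . . F F F F F F → 10 faults.
10 > 9: adding a frame increased faults — Belady's anomaly.

9, 10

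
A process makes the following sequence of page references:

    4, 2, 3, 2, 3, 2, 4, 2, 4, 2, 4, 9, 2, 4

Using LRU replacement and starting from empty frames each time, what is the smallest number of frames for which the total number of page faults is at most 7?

f=1: 14 faults
f=2: 7 faults
f=3: 4 faults
f=4: 4 faults
Smallest f with faults ≤ 7 is 2.

2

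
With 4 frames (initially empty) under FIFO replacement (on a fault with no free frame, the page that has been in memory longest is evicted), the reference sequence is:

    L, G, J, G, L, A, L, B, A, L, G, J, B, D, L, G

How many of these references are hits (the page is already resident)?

L: fault, frames {L}
G: fault, frames {L,G}
J: fault, frames {L,G,J}
G: hit
L: hit
A: fault, frames {L,G,J,A}
L: hit
B: fault, evict L, frames {G,J,A,B}
A: hit
L: fault, evict G, frames {J,A,B,L}
G: fault, evict J, frames {A,B,L,G}
J: fault, evict A, frames {B,L,G,J}
B: hit
D: fault, evict B, frames {L,G,J,D}
L: hit
G: hit
Hits: 7.

7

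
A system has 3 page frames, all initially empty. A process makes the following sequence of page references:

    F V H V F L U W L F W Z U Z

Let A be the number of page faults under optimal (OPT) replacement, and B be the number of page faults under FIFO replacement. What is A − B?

-1

Under OPT: F F F . . F F F . . . F F . → 8 faults.
Under FIFO: F F F . . F F F . F . F F . → 9 faults.
A − B = 8 − 9 = -1.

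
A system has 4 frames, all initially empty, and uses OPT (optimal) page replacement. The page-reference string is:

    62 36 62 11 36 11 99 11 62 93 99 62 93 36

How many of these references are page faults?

62 -> miss, frames {62}
36 -> miss, frames {62,36}
62 -> hit
11 -> miss, frames {62,36,11}
36 -> hit
11 -> hit
99 -> miss, frames {62,36,11,99}
11 -> hit
62 -> hit
93 -> miss, evict 11, frames {62,36,99,93}
99 -> hit
62 -> hit
93 -> hit
36 -> hit
Page faults: 5.

5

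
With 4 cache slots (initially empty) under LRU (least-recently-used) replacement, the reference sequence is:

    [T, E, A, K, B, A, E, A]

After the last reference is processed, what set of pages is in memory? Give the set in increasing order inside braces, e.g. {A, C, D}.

T: fault, frames (T)
E: fault, frames (T E)
A: fault, frames (T E A)
K: fault, frames (T E A K)
B: fault, evict T, frames (E A K B)
A: hit
E: hit
A: hit

{A, B, E, K}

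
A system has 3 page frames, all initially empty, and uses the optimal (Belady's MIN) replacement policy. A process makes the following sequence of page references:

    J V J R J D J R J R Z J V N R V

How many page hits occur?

9

J -> fault, frames (J)
V -> fault, frames (J V)
J -> hit
R -> fault, frames (J V R)
J -> hit
D -> fault, evict V, frames (J R D)
J -> hit
R -> hit
J -> hit
R -> hit
Z -> fault, evict D, frames (J R Z)
J -> hit
V -> fault, evict Z, frames (J R V)
N -> fault, evict J, frames (R V N)
R -> hit
V -> hit
Hits: 9.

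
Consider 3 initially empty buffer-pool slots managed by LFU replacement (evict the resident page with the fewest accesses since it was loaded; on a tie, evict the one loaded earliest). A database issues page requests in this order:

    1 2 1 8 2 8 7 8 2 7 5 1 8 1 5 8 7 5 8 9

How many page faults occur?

1 -> miss, frames {1}
2 -> miss, frames {1,2}
1 -> hit
8 -> miss, frames {1,2,8}
2 -> hit
8 -> hit
7 -> miss, evict 1, frames {2,8,7}
8 -> hit
2 -> hit
7 -> hit
5 -> miss, evict 7, frames {2,8,5}
1 -> miss, evict 5, frames {2,8,1}
8 -> hit
1 -> hit
5 -> miss, evict 1, frames {2,8,5}
8 -> hit
7 -> miss, evict 5, frames {2,8,7}
5 -> miss, evict 7, frames {2,8,5}
8 -> hit
9 -> miss, evict 5, frames {2,8,9}
Page faults: 10.

10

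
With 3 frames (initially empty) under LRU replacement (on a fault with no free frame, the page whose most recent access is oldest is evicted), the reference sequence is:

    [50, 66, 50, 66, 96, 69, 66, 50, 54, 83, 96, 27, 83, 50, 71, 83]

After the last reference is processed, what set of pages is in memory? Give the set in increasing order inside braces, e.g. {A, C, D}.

50 -> miss, frames {50}
66 -> miss, frames {50,66}
50 -> hit
66 -> hit
96 -> miss, frames {50,66,96}
69 -> miss, evict 50, frames {66,96,69}
66 -> hit
50 -> miss, evict 96, frames {69,66,50}
54 -> miss, evict 69, frames {66,50,54}
83 -> miss, evict 66, frames {50,54,83}
96 -> miss, evict 50, frames {54,83,96}
27 -> miss, evict 54, frames {83,96,27}
83 -> hit
50 -> miss, evict 96, frames {27,83,50}
71 -> miss, evict 27, frames {83,50,71}
83 -> hit

{50, 71, 83}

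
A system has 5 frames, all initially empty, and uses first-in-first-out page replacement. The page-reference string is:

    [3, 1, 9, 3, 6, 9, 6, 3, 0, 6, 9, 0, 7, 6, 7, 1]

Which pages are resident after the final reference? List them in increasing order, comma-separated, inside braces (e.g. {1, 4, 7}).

{0, 1, 6, 7, 9}

3 -> miss, frames [3]
1 -> miss, frames [3, 1]
9 -> miss, frames [3, 1, 9]
3 -> hit
6 -> miss, frames [3, 1, 9, 6]
9 -> hit
6 -> hit
3 -> hit
0 -> miss, frames [3, 1, 9, 6, 0]
6 -> hit
9 -> hit
0 -> hit
7 -> miss, evict 3, frames [1, 9, 6, 0, 7]
6 -> hit
7 -> hit
1 -> hit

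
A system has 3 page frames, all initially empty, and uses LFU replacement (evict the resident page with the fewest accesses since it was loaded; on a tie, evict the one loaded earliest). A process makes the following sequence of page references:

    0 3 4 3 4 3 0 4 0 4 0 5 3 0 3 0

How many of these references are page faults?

0 → fault, frames (0)
3 → fault, frames (0 3)
4 → fault, frames (0 3 4)
3 → hit
4 → hit
3 → hit
0 → hit
4 → hit
0 → hit
4 → hit
0 → hit
5 → fault, evict 3, frames (0 4 5)
3 → fault, evict 5, frames (0 4 3)
0 → hit
3 → hit
0 → hit
Page faults: 5.

5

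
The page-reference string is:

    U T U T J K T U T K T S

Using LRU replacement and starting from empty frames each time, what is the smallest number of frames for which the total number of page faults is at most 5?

4

f=1: 12 faults
f=2: 8 faults
f=3: 6 faults
f=4: 5 faults
f=5: 5 faults
Smallest f with faults ≤ 5 is 4.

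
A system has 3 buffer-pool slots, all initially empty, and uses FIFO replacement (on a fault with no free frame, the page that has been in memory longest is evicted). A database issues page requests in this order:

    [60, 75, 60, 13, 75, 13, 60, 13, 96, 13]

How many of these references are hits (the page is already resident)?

6

60 → fault, frames [60]
75 → fault, frames [60, 75]
60 → hit
13 → fault, frames [60, 75, 13]
75 → hit
13 → hit
60 → hit
13 → hit
96 → fault, evict 60, frames [75, 13, 96]
13 → hit
Hits: 6.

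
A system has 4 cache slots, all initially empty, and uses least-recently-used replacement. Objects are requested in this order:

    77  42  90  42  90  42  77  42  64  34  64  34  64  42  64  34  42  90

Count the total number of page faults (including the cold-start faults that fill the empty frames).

6

77 → fault, frames [77]
42 → fault, frames [77, 42]
90 → fault, frames [77, 42, 90]
42 → hit
90 → hit
42 → hit
77 → hit
42 → hit
64 → fault, frames [90, 77, 42, 64]
34 → fault, evict 90, frames [77, 42, 64, 34]
64 → hit
34 → hit
64 → hit
42 → hit
64 → hit
34 → hit
42 → hit
90 → fault, evict 77, frames [64, 34, 42, 90]
Page faults: 6.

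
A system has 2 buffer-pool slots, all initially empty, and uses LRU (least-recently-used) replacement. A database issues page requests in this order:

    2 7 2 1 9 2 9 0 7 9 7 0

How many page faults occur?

9

2 → miss, frames [2]
7 → miss, frames [2, 7]
2 → hit
1 → miss, evict 7, frames [2, 1]
9 → miss, evict 2, frames [1, 9]
2 → miss, evict 1, frames [9, 2]
9 → hit
0 → miss, evict 2, frames [9, 0]
7 → miss, evict 9, frames [0, 7]
9 → miss, evict 0, frames [7, 9]
7 → hit
0 → miss, evict 9, frames [7, 0]
Page faults: 9.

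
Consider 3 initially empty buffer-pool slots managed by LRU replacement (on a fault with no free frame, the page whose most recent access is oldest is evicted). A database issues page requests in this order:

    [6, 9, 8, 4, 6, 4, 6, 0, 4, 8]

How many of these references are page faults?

6: fault, frames (6)
9: fault, frames (6 9)
8: fault, frames (6 9 8)
4: fault, evict 6, frames (9 8 4)
6: fault, evict 9, frames (8 4 6)
4: hit
6: hit
0: fault, evict 8, frames (4 6 0)
4: hit
8: fault, evict 6, frames (0 4 8)
Page faults: 7.

7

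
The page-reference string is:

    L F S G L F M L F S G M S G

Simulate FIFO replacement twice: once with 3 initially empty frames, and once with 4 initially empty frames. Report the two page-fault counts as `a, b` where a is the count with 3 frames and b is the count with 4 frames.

3 frames: F F F F F F F . . F F . . . → 9 faults.
4 frames: F F F F . . F F F F F F . . → 10 faults.
10 > 9: adding a frame increased faults — Belady's anomaly.

9, 10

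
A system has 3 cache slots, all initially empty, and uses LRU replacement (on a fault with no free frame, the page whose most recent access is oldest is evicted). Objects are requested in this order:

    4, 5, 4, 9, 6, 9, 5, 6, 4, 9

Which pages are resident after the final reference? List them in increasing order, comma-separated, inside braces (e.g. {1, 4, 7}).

{4, 6, 9}

4 -> fault, frames (4)
5 -> fault, frames (4 5)
4 -> hit
9 -> fault, frames (5 4 9)
6 -> fault, evict 5, frames (4 9 6)
9 -> hit
5 -> fault, evict 4, frames (6 9 5)
6 -> hit
4 -> fault, evict 9, frames (5 6 4)
9 -> fault, evict 5, frames (6 4 9)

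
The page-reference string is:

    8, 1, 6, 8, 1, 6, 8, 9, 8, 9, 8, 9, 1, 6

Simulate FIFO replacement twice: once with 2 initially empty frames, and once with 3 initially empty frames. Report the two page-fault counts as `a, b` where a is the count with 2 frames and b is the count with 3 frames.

10, 7

2 frames: F F F F F F F F . . . . F F → 10 faults.
3 frames: F F F . . . . F F . . . F F → 7 faults.
7 < 10: adding a frame reduced faults, as is typical.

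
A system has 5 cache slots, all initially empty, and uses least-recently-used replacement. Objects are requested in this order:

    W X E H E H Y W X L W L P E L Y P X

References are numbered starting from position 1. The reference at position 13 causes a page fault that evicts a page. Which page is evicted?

pos 1: W: miss, frames {W}
pos 2: X: miss, frames {W,X}
pos 3: E: miss, frames {W,X,E}
pos 4: H: miss, frames {W,X,E,H}
pos 5: E: hit
pos 6: H: hit
pos 7: Y: miss, frames {W,X,E,H,Y}
pos 8: W: hit
pos 9: X: hit
pos 10: L: miss, evict E, frames {H,Y,W,X,L}
pos 11: W: hit
pos 12: L: hit
pos 13: P: miss, evict H, frames {Y,X,W,L,P}
At position 13, page H is evicted.

H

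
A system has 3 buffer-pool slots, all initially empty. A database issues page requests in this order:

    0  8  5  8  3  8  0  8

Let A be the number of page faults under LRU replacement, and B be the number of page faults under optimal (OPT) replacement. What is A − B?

Under LRU: F F F . F . F . → 5 faults.
Under OPT: F F F . F . . . → 4 faults.
A − B = 5 − 4 = 1.

1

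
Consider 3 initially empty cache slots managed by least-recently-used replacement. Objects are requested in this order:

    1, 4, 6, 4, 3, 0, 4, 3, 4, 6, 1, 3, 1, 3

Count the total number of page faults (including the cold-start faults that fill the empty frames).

1: miss, frames (1)
4: miss, frames (1 4)
6: miss, frames (1 4 6)
4: hit
3: miss, evict 1, frames (6 4 3)
0: miss, evict 6, frames (4 3 0)
4: hit
3: hit
4: hit
6: miss, evict 0, frames (3 4 6)
1: miss, evict 3, frames (4 6 1)
3: miss, evict 4, frames (6 1 3)
1: hit
3: hit
Page faults: 8.

8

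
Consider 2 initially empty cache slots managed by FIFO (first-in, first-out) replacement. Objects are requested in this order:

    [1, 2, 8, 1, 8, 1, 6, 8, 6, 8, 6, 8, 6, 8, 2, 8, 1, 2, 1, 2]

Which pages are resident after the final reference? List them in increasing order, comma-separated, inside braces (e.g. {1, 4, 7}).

1 -> fault, frames (1)
2 -> fault, frames (1 2)
8 -> fault, evict 1, frames (2 8)
1 -> fault, evict 2, frames (8 1)
8 -> hit
1 -> hit
6 -> fault, evict 8, frames (1 6)
8 -> fault, evict 1, frames (6 8)
6 -> hit
8 -> hit
6 -> hit
8 -> hit
6 -> hit
8 -> hit
2 -> fault, evict 6, frames (8 2)
8 -> hit
1 -> fault, evict 8, frames (2 1)
2 -> hit
1 -> hit
2 -> hit

{1, 2}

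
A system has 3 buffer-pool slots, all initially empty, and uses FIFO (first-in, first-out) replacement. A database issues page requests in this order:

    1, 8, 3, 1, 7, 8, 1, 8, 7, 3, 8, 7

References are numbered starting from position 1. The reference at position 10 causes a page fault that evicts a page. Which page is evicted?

pos 1: 1: fault, frames (1)
pos 2: 8: fault, frames (1 8)
pos 3: 3: fault, frames (1 8 3)
pos 4: 1: hit
pos 5: 7: fault, evict 1, frames (8 3 7)
pos 6: 8: hit
pos 7: 1: fault, evict 8, frames (3 7 1)
pos 8: 8: fault, evict 3, frames (7 1 8)
pos 9: 7: hit
pos 10: 3: fault, evict 7, frames (1 8 3)
At position 10, page 7 is evicted.

7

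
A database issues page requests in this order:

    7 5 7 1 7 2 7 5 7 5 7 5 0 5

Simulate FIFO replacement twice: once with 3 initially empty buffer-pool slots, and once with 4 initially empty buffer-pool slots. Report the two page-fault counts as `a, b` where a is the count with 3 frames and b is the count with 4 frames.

7, 5

3 frames: F F . F . F F F . . . . F . → 7 faults.
4 frames: F F . F . F . . . . . . F . → 5 faults.
5 < 7: adding a frame reduced faults, as is typical.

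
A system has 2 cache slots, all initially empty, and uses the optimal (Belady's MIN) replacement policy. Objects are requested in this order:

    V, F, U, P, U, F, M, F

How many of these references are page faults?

6

V → fault, frames (V)
F → fault, frames (V F)
U → fault, evict V, frames (F U)
P → fault, evict F, frames (U P)
U → hit
F → fault, evict P, frames (U F)
M → fault, evict U, frames (F M)
F → hit
Page faults: 6.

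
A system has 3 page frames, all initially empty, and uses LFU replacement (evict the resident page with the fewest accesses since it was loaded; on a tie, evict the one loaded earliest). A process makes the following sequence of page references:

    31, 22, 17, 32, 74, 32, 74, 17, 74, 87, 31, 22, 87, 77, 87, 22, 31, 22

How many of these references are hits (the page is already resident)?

31 -> miss, frames {31}
22 -> miss, frames {31,22}
17 -> miss, frames {31,22,17}
32 -> miss, evict 31, frames {22,17,32}
74 -> miss, evict 22, frames {17,32,74}
32 -> hit
74 -> hit
17 -> hit
74 -> hit
87 -> miss, evict 17, frames {32,74,87}
31 -> miss, evict 87, frames {32,74,31}
22 -> miss, evict 31, frames {32,74,22}
87 -> miss, evict 22, frames {32,74,87}
77 -> miss, evict 87, frames {32,74,77}
87 -> miss, evict 77, frames {32,74,87}
22 -> miss, evict 87, frames {32,74,22}
31 -> miss, evict 22, frames {32,74,31}
22 -> miss, evict 31, frames {32,74,22}
Hits: 4.

4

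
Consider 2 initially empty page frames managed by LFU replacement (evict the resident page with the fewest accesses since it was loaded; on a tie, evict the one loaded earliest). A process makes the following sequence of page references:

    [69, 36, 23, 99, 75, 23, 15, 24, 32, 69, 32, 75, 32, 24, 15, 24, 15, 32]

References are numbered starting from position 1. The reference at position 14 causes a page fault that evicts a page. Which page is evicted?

pos 1: 69 → fault, frames [69]
pos 2: 36 → fault, frames [69, 36]
pos 3: 23 → fault, evict 69, frames [36, 23]
pos 4: 99 → fault, evict 36, frames [23, 99]
pos 5: 75 → fault, evict 23, frames [99, 75]
pos 6: 23 → fault, evict 99, frames [75, 23]
pos 7: 15 → fault, evict 75, frames [23, 15]
pos 8: 24 → fault, evict 23, frames [15, 24]
pos 9: 32 → fault, evict 15, frames [24, 32]
pos 10: 69 → fault, evict 24, frames [32, 69]
pos 11: 32 → hit
pos 12: 75 → fault, evict 69, frames [32, 75]
pos 13: 32 → hit
pos 14: 24 → fault, evict 75, frames [32, 24]
At position 14, page 75 is evicted.

75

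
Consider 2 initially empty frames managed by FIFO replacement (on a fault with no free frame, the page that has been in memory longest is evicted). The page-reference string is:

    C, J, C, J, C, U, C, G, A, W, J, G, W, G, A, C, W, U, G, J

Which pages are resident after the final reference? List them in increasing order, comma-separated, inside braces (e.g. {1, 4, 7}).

{G, J}

C → miss, frames {C}
J → miss, frames {C,J}
C → hit
J → hit
C → hit
U → miss, evict C, frames {J,U}
C → miss, evict J, frames {U,C}
G → miss, evict U, frames {C,G}
A → miss, evict C, frames {G,A}
W → miss, evict G, frames {A,W}
J → miss, evict A, frames {W,J}
G → miss, evict W, frames {J,G}
W → miss, evict J, frames {G,W}
G → hit
A → miss, evict G, frames {W,A}
C → miss, evict W, frames {A,C}
W → miss, evict A, frames {C,W}
U → miss, evict C, frames {W,U}
G → miss, evict W, frames {U,G}
J → miss, evict U, frames {G,J}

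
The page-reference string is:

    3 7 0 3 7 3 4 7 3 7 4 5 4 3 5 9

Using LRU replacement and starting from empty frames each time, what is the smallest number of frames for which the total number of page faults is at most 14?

2

f=1: 16 faults
f=2: 13 faults
f=3: 7 faults
f=4: 6 faults
f=5: 6 faults
f=6: 6 faults
Smallest f with faults ≤ 14 is 2.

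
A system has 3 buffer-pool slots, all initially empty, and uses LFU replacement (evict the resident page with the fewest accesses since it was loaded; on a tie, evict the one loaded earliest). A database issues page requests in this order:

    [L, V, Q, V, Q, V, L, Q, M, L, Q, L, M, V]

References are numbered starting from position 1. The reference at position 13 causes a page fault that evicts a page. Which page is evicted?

pos 1: L → miss, frames {L}
pos 2: V → miss, frames {L,V}
pos 3: Q → miss, frames {L,V,Q}
pos 4: V → hit
pos 5: Q → hit
pos 6: V → hit
pos 7: L → hit
pos 8: Q → hit
pos 9: M → miss, evict L, frames {V,Q,M}
pos 10: L → miss, evict M, frames {V,Q,L}
pos 11: Q → hit
pos 12: L → hit
pos 13: M → miss, evict L, frames {V,Q,M}
At position 13, page L is evicted.

L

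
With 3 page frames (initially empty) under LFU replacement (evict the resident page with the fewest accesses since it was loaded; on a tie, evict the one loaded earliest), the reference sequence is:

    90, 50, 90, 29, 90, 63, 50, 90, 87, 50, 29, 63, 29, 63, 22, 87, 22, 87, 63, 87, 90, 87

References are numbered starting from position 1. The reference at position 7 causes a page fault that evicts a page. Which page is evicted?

pos 1: 90 → miss, frames {90}
pos 2: 50 → miss, frames {90,50}
pos 3: 90 → hit
pos 4: 29 → miss, frames {90,50,29}
pos 5: 90 → hit
pos 6: 63 → miss, evict 50, frames {90,29,63}
pos 7: 50 → miss, evict 29, frames {90,63,50}
At position 7, page 29 is evicted.

29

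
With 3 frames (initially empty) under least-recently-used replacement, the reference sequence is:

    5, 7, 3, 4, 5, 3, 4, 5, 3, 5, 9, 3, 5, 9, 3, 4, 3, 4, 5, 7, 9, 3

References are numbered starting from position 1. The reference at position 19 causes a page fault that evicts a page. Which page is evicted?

9

pos 1: 5 → miss, frames (5)
pos 2: 7 → miss, frames (5 7)
pos 3: 3 → miss, frames (5 7 3)
pos 4: 4 → miss, evict 5, frames (7 3 4)
pos 5: 5 → miss, evict 7, frames (3 4 5)
pos 6: 3 → hit
pos 7: 4 → hit
pos 8: 5 → hit
pos 9: 3 → hit
pos 10: 5 → hit
pos 11: 9 → miss, evict 4, frames (3 5 9)
pos 12: 3 → hit
pos 13: 5 → hit
pos 14: 9 → hit
pos 15: 3 → hit
pos 16: 4 → miss, evict 5, frames (9 3 4)
pos 17: 3 → hit
pos 18: 4 → hit
pos 19: 5 → miss, evict 9, frames (3 4 5)
At position 19, page 9 is evicted.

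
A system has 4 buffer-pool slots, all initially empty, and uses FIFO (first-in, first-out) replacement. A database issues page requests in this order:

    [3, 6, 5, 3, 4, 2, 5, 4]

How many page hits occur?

3

3 -> miss, frames [3]
6 -> miss, frames [3, 6]
5 -> miss, frames [3, 6, 5]
3 -> hit
4 -> miss, frames [3, 6, 5, 4]
2 -> miss, evict 3, frames [6, 5, 4, 2]
5 -> hit
4 -> hit
Hits: 3.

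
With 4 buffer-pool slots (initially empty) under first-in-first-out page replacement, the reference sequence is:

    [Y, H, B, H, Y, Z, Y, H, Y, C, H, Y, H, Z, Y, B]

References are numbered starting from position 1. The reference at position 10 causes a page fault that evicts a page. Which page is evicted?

pos 1: Y: fault, frames {Y}
pos 2: H: fault, frames {Y,H}
pos 3: B: fault, frames {Y,H,B}
pos 4: H: hit
pos 5: Y: hit
pos 6: Z: fault, frames {Y,H,B,Z}
pos 7: Y: hit
pos 8: H: hit
pos 9: Y: hit
pos 10: C: fault, evict Y, frames {H,B,Z,C}
At position 10, page Y is evicted.

Y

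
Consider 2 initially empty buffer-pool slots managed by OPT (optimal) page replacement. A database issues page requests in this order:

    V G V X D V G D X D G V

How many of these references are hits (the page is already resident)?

4

V: miss, frames {V}
G: miss, frames {V,G}
V: hit
X: miss, evict G, frames {V,X}
D: miss, evict X, frames {V,D}
V: hit
G: miss, evict V, frames {D,G}
D: hit
X: miss, evict G, frames {D,X}
D: hit
G: miss, evict X, frames {D,G}
V: miss, evict G, frames {D,V}
Hits: 4.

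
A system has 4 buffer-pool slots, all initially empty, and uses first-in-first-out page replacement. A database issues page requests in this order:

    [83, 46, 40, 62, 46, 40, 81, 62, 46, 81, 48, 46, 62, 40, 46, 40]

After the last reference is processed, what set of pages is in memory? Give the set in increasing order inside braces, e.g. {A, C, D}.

{40, 46, 48, 81}

83: miss, frames {83}
46: miss, frames {83,46}
40: miss, frames {83,46,40}
62: miss, frames {83,46,40,62}
46: hit
40: hit
81: miss, evict 83, frames {46,40,62,81}
62: hit
46: hit
81: hit
48: miss, evict 46, frames {40,62,81,48}
46: miss, evict 40, frames {62,81,48,46}
62: hit
40: miss, evict 62, frames {81,48,46,40}
46: hit
40: hit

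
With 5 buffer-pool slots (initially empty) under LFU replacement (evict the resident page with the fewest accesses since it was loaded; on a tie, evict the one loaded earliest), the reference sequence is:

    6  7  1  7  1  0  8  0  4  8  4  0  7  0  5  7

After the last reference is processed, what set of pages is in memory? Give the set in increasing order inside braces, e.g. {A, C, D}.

{0, 4, 5, 7, 8}

6: miss, frames {6}
7: miss, frames {6,7}
1: miss, frames {6,7,1}
7: hit
1: hit
0: miss, frames {6,7,1,0}
8: miss, frames {6,7,1,0,8}
0: hit
4: miss, evict 6, frames {7,1,0,8,4}
8: hit
4: hit
0: hit
7: hit
0: hit
5: miss, evict 1, frames {7,0,8,4,5}
7: hit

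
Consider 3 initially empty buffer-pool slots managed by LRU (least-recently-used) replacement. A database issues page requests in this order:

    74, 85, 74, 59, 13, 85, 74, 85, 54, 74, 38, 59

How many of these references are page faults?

9

74 -> fault, frames (74)
85 -> fault, frames (74 85)
74 -> hit
59 -> fault, frames (85 74 59)
13 -> fault, evict 85, frames (74 59 13)
85 -> fault, evict 74, frames (59 13 85)
74 -> fault, evict 59, frames (13 85 74)
85 -> hit
54 -> fault, evict 13, frames (74 85 54)
74 -> hit
38 -> fault, evict 85, frames (54 74 38)
59 -> fault, evict 54, frames (74 38 59)
Page faults: 9.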